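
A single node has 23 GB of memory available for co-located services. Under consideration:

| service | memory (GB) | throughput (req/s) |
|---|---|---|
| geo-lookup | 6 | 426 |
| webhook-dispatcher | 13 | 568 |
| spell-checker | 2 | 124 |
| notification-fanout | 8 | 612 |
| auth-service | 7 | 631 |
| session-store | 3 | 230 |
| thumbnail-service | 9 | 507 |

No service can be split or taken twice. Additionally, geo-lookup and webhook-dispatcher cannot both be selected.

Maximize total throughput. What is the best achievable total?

1793

By throughput per GB: auth-service 90.14, session-store 76.67, notification-fanout 76.50 lead.
The ratio heuristic lands on spell-checker + notification-fanout + auth-service + session-store (1597) but leaves 3 GB idle.
The 3 GB tied up in session-store is better spent on geo-lookup — total rises to 1793 (23 GB).
That's the maximum — no feasible swap from here does better than 1793.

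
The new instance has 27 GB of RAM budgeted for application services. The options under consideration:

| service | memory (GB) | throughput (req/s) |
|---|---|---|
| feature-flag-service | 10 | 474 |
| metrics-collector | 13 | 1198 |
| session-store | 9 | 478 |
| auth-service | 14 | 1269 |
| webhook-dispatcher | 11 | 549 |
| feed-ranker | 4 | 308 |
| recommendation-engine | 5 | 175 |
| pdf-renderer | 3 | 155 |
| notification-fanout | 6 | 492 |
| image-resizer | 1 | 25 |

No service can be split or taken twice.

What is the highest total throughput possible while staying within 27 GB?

2467

Metrics-collector + auth-service uses 27 of the 27 GB and totals 2467.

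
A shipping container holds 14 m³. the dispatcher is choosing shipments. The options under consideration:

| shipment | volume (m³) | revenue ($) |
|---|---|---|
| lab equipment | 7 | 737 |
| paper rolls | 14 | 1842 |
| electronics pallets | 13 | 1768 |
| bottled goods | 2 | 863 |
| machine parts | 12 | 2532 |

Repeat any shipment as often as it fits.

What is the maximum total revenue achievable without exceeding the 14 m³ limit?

7×bottled goods uses 14 of the 14 m³ and totals 6041.

6041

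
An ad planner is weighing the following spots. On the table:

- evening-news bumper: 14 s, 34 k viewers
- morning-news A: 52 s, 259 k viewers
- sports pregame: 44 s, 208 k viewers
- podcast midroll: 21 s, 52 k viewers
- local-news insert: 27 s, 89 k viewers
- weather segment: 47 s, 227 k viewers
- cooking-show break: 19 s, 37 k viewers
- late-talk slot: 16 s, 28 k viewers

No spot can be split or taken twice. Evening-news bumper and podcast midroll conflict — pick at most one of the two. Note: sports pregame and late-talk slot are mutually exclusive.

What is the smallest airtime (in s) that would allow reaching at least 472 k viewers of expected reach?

99

Look for the lowest-airtime combination reaching 472.
morning-news A + weather segment reaches 486 using 99 s.
Any bundle with less than 99 s falls short of 472.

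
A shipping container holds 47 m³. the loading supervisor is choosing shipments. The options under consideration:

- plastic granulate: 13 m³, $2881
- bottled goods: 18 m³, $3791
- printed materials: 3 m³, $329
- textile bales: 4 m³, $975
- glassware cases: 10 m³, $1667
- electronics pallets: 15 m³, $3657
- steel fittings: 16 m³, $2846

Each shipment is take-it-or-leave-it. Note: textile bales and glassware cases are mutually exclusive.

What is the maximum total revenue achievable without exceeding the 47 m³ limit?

By revenue per m³: electronics pallets 243.80, textile bales 243.75, plastic granulate 221.62 lead.
Taking plastic granulate + bottled goods + electronics pallets: 46 m³ used, 10329 in revenue.
The spare 1 m³ is too small for any remaining shipment, and no feasible exchange beats 10329.

10329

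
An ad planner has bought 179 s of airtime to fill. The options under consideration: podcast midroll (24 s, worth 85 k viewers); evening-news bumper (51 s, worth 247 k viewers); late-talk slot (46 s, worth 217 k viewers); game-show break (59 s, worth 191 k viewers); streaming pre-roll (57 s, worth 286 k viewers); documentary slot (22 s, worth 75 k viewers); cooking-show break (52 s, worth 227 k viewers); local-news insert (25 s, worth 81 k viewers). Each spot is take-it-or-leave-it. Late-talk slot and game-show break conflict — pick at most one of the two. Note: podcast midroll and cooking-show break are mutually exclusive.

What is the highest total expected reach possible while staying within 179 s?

Density check — streaming pre-roll 5.02, evening-news bumper 4.84, late-talk slot 4.72 are the best per s.
Podcast midroll + evening-news bumper + late-talk slot + streaming pre-roll uses 178 of the 179 s and totals 835.

835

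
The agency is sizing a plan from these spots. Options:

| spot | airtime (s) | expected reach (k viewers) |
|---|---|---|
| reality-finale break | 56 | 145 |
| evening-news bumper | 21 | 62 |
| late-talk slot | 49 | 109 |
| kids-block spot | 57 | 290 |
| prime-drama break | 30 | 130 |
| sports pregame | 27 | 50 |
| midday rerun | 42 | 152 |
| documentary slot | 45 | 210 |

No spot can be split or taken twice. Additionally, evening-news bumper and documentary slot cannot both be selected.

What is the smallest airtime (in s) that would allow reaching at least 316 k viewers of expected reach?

Need the lightest bundle worth ≥ 316.
prime-drama break + documentary slot: 340 expected reach at 75 s.
Below 75 s the best achievable stays under 316.

75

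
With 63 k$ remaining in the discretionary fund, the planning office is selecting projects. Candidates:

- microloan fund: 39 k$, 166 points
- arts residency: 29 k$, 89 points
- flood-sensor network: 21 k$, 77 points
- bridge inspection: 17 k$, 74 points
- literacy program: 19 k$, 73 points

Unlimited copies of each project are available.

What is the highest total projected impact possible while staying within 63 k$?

Density check — bridge inspection 4.35, microloan fund 4.26, literacy program 3.84, flood-sensor network 3.67 are the best per k$.
Filling by ratio: 3×bridge inspection for 222, with 12 k$ left unused.
The 51 k$ tied up in 3×bridge inspection is better spent on microloan fund + flood-sensor network — total rises to 243 (60 k$).

243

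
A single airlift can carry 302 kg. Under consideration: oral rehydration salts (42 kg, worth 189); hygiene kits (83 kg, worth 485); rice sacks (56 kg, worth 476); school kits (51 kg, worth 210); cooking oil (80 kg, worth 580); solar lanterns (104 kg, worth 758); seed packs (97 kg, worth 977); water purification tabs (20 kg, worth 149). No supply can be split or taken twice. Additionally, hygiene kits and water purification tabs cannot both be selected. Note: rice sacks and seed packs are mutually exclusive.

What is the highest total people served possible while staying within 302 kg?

2464

By people served per kg: seed packs 10.07, rice sacks 8.50, water purification tabs 7.45, solar lanterns 7.29 lead.
Cooking oil + solar lanterns + seed packs + water purification tabs uses 301 of the 302 kg and totals 2464.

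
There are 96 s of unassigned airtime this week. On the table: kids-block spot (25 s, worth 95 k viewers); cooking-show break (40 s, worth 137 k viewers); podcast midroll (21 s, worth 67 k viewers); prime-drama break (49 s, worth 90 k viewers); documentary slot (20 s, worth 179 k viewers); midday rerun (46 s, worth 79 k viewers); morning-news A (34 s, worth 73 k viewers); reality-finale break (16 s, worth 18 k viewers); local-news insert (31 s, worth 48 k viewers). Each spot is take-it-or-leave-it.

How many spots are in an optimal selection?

3

Optimal total is 411.
One optimal bundle: kids-block spot + cooking-show break + documentary slot (85 s).
Every optimal selection uses 3 spots.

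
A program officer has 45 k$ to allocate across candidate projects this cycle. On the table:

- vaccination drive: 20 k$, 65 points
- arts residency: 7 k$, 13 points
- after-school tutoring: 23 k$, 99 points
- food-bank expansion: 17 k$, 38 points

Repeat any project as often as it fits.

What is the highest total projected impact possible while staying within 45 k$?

164

Taking vaccination drive + after-school tutoring: 43 k$ used, 164 in projected impact.
That's the maximum — no swap from here does better than 164.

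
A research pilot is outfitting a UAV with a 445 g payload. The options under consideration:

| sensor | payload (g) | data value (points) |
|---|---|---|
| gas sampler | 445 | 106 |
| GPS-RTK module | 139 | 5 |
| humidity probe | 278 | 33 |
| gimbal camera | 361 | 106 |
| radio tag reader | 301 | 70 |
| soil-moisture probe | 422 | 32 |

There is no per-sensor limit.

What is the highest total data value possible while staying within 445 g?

106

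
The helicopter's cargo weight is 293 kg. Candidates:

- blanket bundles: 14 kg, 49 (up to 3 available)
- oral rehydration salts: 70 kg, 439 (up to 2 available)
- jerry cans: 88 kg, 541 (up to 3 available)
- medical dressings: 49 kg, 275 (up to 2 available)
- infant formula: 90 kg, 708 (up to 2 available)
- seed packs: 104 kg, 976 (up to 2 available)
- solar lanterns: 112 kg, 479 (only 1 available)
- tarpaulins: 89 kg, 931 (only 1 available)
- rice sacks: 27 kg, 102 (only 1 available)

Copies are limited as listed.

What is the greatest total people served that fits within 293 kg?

Best packing: infant formula + seed packs + tarpaulins — 283 kg, 2615 total.
The spare 10 kg is too small for any remaining supply, and no exchange beats 2615.

2615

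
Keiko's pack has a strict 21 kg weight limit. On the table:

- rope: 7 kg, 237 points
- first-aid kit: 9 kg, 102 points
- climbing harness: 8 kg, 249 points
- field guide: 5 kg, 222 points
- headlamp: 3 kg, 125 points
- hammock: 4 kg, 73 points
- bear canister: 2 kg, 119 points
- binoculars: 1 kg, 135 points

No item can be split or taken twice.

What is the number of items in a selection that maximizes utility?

The maximum utility within 21 kg is 865.
One optimal bundle: rope + climbing harness + headlamp + bear canister + binoculars (21 kg).
Any selection reaching 865 contains exactly 5 items.

5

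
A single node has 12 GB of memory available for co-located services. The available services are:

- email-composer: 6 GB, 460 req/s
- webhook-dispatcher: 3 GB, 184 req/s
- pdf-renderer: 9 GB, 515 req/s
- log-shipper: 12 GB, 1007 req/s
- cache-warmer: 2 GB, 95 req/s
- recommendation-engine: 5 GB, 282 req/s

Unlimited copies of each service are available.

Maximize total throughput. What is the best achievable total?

1007

The ratio ordering already packs tightly: log-shipper, 12 GB, 1007.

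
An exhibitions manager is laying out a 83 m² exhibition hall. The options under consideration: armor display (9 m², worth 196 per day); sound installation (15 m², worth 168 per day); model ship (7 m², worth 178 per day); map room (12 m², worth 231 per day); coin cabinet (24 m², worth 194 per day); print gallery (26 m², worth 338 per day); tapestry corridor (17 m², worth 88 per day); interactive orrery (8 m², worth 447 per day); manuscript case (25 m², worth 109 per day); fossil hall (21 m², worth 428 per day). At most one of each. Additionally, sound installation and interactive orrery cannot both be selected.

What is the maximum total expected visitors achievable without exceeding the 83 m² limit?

The ratio ordering already packs tightly: armor display + model ship + map room + print gallery + interactive orrery + fossil hall, 83 m², 1818.

1818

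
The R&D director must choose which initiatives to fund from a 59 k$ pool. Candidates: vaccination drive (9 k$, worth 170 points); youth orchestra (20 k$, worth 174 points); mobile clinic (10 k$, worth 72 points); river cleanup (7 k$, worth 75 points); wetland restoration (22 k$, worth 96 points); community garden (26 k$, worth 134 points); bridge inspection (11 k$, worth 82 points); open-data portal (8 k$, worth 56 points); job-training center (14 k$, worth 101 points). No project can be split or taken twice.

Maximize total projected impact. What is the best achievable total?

Filling by ratio: vaccination drive + youth orchestra + mobile clinic + river cleanup + bridge inspection for 573, with 2 k$ left unused.
The 21 k$ tied up in mobile clinic and bridge inspection is better spent on open-data portal + job-training center — total rises to 576 (58 k$).

576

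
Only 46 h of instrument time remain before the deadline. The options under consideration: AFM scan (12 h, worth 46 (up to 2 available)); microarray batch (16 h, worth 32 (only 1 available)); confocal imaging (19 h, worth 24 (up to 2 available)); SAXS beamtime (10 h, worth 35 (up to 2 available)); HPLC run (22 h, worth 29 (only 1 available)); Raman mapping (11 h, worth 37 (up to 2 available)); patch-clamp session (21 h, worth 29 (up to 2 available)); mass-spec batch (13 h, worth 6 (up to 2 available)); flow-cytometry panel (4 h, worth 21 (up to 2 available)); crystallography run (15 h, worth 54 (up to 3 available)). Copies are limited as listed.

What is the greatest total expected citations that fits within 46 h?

Greedy by ratio would take 2×AFM scan + SAXS beamtime + 2×flow-cytometry panel: 42 h used, total 169.
Dropping AFM scan and SAXS beamtime frees 22 h; slotting in Raman mapping + crystallography run (26 h) lifts the total to 179 at 46 h.
That's the maximum — no swap from here does better than 179.

179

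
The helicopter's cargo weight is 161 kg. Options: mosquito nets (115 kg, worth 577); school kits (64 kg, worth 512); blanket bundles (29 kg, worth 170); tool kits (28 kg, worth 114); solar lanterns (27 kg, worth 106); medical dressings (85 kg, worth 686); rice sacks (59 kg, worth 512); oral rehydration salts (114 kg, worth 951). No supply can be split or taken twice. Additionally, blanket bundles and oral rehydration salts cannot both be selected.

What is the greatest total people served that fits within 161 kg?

1198

School kits + medical dressings uses 149 of the 161 kg and totals 1198.
Medical dressings + rice sacks (144 kg) also reaches 1198 — a tie, but nothing goes higher.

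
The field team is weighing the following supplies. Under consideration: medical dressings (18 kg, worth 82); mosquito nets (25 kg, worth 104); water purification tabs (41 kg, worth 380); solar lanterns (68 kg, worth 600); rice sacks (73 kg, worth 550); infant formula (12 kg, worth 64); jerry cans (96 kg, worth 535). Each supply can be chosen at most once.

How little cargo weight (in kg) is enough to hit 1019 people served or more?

121

Look for the lowest-cargo combination reaching 1019.
water purification tabs + solar lanterns + infant formula reaches 1044 using 121 kg.
No combination under 121 kg hits 1019.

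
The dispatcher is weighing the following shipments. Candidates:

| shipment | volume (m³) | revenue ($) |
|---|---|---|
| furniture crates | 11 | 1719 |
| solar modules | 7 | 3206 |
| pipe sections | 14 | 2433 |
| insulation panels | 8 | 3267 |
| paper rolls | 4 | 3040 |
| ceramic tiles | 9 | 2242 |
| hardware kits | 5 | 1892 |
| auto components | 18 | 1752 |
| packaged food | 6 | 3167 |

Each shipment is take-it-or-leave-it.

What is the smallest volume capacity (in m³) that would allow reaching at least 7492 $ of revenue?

15

Minimise m³ subject to total revenue ≥ 7492.
paper rolls + hardware kits + packaged food reaches 8099 using 15 m³.
Any bundle with less than 15 m³ falls short of 7492.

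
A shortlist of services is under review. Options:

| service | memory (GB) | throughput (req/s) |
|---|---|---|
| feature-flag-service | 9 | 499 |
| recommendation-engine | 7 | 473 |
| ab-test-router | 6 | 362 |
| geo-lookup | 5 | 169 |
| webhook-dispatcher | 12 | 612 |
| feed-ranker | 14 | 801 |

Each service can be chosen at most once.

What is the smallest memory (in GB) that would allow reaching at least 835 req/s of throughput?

13

Look for the lowest-memory combination reaching 835.
recommendation-engine + ab-test-router reaches 835 using 13 GB.
No combination under 13 GB hits 835.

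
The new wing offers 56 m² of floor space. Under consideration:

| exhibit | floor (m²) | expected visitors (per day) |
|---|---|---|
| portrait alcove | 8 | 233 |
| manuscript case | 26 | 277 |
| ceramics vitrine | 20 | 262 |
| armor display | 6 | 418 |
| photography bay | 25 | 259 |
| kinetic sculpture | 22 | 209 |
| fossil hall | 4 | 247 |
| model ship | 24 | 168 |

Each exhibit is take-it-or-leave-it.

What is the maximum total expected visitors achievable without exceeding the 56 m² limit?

Ranking by ratio (expected visitors/m²): armor display 69.67, fossil hall 61.75, portrait alcove 29.12, ceramics vitrine 13.10.
A density-first pass picks portrait alcove + ceramics vitrine + armor display + fossil hall — 1160 at 38 m².
Dropping portrait alcove frees 8 m²; slotting in manuscript case (26 m²) lifts the total to 1204 at 56 m².
Next best is ceramics vitrine + armor display + photography bay + fossil hall at 1186 (55 m²) — short by 18.

1204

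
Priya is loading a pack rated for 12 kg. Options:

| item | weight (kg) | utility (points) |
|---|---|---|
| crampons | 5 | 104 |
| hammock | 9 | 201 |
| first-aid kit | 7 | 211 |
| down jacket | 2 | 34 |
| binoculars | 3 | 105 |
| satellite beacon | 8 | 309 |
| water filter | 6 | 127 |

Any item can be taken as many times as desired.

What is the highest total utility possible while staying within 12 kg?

420

Taking the top-ratio items first gives binoculars + satellite beacon for 414 (11 kg).
Replace satellite beacon with 3×binoculars: the trade gains 6 net, giving 420 at 12 kg.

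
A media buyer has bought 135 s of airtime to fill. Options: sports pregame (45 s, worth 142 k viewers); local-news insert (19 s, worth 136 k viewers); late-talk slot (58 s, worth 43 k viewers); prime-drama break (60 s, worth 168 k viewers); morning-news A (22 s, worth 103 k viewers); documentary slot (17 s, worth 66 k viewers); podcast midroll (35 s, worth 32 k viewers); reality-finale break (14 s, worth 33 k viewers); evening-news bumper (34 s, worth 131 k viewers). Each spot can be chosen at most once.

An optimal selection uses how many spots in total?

The maximum expected reach within 135 s is 545.
One optimal bundle: sports pregame + local-news insert + morning-news A + reality-finale break + evening-news bumper (134 s).
Any selection reaching 545 contains exactly 5 spots.

5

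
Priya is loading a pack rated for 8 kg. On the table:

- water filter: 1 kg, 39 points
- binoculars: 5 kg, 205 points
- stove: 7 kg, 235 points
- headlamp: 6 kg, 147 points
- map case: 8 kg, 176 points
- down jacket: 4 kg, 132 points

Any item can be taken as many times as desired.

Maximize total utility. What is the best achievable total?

322

Ranking by ratio (utility/kg): binoculars 41.00, water filter 39.00, stove 33.57, down jacket 33.00.
Taking 3×water filter + binoculars: 8 kg used, 322 in utility.
Every other selection either busts 8 kg or fails to beat 322.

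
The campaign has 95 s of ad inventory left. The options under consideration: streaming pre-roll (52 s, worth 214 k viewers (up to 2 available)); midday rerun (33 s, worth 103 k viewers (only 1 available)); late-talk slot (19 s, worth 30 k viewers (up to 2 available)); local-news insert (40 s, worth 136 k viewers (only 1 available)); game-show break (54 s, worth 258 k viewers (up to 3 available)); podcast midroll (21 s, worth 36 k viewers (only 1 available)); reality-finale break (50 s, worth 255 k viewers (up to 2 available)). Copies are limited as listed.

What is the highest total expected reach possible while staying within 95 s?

394

Density check — reality-finale break 5.10, game-show break 4.78, streaming pre-roll 4.12, local-news insert 3.40 are the best per s.
The ratio heuristic lands on local-news insert + reality-finale break (391) but leaves 5 s idle.
Replace reality-finale break with game-show break: the trade gains 3 net, giving 394 at 94 s.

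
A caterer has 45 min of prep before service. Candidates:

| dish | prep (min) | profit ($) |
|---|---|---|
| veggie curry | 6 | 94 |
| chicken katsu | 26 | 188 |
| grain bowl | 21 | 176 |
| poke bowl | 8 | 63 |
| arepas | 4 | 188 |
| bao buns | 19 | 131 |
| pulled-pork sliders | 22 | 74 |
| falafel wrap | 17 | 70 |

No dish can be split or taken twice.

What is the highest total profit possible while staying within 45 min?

533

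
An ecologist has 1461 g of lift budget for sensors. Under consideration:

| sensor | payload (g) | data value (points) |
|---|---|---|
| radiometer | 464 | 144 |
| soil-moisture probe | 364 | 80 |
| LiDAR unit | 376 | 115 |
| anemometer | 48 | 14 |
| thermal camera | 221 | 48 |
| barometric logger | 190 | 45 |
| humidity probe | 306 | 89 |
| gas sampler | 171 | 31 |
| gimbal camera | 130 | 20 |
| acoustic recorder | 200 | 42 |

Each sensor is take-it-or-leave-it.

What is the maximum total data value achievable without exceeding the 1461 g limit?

410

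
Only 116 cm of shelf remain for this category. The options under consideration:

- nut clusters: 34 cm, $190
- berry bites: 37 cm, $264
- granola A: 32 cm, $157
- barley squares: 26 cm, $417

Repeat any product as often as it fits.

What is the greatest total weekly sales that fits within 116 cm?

1668

The ratio ordering already packs tightly: 4×barley squares, 104 cm, 1668.
The spare 12 cm is too small for any remaining product, and no exchange beats 1668.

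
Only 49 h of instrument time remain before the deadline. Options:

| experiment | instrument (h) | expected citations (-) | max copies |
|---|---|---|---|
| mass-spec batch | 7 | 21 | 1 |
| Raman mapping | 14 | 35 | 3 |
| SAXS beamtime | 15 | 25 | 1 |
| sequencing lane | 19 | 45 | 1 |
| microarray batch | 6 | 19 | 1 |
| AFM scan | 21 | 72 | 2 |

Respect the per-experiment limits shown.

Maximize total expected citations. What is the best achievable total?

165

Taking the top-ratio experiments first gives microarray batch + 2×AFM scan for 163 (48 h).
The 6 h tied up in microarray batch is better spent on mass-spec batch — total rises to 165 (49 h).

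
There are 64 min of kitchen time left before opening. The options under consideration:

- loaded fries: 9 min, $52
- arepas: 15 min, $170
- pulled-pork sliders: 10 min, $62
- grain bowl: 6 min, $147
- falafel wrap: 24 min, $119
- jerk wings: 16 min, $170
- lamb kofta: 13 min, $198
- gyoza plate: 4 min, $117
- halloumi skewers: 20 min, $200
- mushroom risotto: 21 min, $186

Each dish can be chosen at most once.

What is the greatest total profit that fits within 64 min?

864

Ranking by ratio (profit/min): gyoza plate 29.25, grain bowl 24.50, lamb kofta 15.23.
The ratio ordering already packs tightly: arepas + pulled-pork sliders + grain bowl + jerk wings + lamb kofta + gyoza plate, 64 min, 864.
That's the maximum — no swap from here does better than 864.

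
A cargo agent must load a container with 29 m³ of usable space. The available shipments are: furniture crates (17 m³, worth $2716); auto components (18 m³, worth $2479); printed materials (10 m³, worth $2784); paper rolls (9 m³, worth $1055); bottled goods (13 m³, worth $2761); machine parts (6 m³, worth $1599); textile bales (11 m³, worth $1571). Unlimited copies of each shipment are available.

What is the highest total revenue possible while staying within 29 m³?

7581

Ranking by ratio (revenue/m³): printed materials 278.40, machine parts 266.50, bottled goods 212.38, furniture crates 159.76.
Filling by ratio: 2×printed materials + machine parts for 7167, with 3 m³ left unused.
Replace printed materials with 2×machine parts: the trade gains 414 net, giving 7581 at 28 m³.
Every other selection either busts 29 m³ or fails to beat 7581.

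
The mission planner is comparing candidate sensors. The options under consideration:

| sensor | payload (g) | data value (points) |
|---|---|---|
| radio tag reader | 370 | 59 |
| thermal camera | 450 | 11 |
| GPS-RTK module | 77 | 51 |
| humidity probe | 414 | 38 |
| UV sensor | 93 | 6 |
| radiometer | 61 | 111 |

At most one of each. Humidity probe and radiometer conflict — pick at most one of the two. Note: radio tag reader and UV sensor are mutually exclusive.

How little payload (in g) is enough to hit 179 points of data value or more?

Need the lightest bundle worth ≥ 179.
radio tag reader + GPS-RTK module + radiometer: 221 data value at 508 g.
Below 508 g the best achievable stays under 179.

508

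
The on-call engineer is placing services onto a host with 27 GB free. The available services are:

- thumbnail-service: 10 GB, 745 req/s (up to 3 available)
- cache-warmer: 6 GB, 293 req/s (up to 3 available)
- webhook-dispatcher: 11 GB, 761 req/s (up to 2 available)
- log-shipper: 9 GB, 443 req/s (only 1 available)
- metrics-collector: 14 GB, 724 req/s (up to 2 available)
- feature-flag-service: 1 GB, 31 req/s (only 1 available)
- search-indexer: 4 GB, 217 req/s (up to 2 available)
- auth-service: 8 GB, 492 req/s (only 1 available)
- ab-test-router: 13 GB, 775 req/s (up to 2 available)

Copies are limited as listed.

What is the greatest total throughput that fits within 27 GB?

1814

The ratio heuristic lands on 2×thumbnail-service + feature-flag-service + search-indexer (1738) but leaves 2 GB idle.
The 4 GB tied up in search-indexer is better spent on cache-warmer — total rises to 1814 (27 GB).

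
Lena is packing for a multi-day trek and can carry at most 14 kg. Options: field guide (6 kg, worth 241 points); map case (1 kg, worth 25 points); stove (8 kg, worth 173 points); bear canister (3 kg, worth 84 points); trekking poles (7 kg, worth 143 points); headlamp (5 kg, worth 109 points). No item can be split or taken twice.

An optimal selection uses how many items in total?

Best achievable utility is 434.
One optimal bundle: field guide + bear canister + headlamp (14 kg).
Any selection reaching 434 contains exactly 3 items.

3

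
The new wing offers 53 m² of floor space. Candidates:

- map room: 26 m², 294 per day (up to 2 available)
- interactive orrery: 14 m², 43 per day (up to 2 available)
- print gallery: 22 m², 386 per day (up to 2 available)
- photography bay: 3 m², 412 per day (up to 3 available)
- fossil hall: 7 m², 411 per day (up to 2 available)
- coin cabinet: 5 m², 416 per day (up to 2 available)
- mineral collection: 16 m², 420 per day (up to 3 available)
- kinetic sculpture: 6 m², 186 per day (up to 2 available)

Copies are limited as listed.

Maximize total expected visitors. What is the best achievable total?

3310

The ratio heuristic lands on 3×photography bay + 2×fossil hall + 2×coin cabinet + 2×kinetic sculpture (3262) but leaves 8 m² idle.
Dropping 2×kinetic sculpture frees 12 m²; slotting in mineral collection (16 m²) lifts the total to 3310 at 49 m².
Nothing else within 53 m² beats 3310.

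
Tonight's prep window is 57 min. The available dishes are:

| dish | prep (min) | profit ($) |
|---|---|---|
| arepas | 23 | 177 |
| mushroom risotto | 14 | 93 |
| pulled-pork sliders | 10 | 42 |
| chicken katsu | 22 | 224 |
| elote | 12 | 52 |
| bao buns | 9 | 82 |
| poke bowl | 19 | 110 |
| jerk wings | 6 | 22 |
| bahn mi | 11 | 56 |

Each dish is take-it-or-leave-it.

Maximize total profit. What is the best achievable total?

483

Density check — chicken katsu 10.18, bao buns 9.11, arepas 7.70 are the best per min.
Taking arepas + chicken katsu + bao buns: 54 min used, 483 in profit.
Runner-up arepas + chicken katsu + bahn mi tops out at 457.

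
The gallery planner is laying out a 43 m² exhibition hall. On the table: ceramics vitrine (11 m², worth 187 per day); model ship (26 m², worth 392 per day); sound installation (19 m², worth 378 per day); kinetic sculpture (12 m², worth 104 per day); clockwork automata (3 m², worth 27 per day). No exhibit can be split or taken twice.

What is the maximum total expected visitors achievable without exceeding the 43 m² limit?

The ratio heuristic lands on ceramics vitrine + sound installation + clockwork automata (592) but leaves 10 m² idle.
Dropping clockwork automata frees 3 m²; slotting in kinetic sculpture (12 m²) lifts the total to 669 at 42 m².
Every other selection either busts 43 m² or fails to beat 669.

669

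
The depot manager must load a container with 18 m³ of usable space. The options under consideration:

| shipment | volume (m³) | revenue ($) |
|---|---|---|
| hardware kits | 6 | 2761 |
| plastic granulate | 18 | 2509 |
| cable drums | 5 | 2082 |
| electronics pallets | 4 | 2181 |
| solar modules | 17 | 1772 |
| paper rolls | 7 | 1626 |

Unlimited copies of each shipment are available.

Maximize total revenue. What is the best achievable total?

The ratio heuristic lands on 4×electronics pallets (8724) but leaves 2 m³ idle.
The 4 m³ tied up in electronics pallets is better spent on hardware kits — total rises to 9304 (18 m³).

9304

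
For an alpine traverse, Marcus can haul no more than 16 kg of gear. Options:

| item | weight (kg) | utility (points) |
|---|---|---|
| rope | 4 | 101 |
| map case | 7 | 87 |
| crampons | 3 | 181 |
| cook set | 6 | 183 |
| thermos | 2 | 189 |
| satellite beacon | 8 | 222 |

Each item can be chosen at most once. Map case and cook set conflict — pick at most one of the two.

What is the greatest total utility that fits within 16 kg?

Density check — thermos 94.50, crampons 60.33, cook set 30.50, satellite beacon 27.75 are the best per kg.
Best packing: rope + crampons + cook set + thermos — 15 kg, 654 total.

654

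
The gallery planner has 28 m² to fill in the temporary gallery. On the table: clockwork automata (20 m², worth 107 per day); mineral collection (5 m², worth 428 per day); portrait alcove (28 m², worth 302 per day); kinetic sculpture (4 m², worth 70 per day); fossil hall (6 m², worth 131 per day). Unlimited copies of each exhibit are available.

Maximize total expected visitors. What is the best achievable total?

2140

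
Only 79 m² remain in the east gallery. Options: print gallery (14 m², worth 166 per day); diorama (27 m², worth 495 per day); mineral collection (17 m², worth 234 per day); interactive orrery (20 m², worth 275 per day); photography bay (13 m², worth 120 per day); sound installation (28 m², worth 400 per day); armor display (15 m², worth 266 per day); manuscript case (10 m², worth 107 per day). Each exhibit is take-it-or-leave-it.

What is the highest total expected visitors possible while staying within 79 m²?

Greedy by ratio would take diorama + sound installation + armor display: 70 m² used, total 1161.
Replace sound installation with mineral collection + interactive orrery: the trade gains 109 net, giving 1270 at 79 m².

1270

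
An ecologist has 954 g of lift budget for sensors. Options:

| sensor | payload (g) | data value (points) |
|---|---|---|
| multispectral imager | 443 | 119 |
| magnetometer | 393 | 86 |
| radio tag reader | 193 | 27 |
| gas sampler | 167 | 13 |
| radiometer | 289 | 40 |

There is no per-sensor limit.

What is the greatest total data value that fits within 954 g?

238

Best packing: 2×multispectral imager — 886 g, 238 total.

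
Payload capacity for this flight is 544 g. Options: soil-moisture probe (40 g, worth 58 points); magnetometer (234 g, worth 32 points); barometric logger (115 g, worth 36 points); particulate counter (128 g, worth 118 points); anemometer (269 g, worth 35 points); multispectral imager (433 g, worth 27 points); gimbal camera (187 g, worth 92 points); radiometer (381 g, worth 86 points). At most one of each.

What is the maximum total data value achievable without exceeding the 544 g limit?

304

Soil-moisture probe + barometric logger + particulate counter + gimbal camera uses 470 of the 544 g and totals 304.
An exhaustive check of the 256 subsets confirms 304.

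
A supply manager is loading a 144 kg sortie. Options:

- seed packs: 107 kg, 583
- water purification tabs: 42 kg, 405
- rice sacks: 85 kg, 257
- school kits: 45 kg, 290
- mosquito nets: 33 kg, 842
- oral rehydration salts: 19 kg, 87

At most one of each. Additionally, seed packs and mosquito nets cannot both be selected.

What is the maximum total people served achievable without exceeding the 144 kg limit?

1624

The ratio ordering already packs tightly: water purification tabs + school kits + mosquito nets + oral rehydration salts, 139 kg, 1624.
Every other selection either busts 144 kg or breaks a pairing rule or fails to beat 1624.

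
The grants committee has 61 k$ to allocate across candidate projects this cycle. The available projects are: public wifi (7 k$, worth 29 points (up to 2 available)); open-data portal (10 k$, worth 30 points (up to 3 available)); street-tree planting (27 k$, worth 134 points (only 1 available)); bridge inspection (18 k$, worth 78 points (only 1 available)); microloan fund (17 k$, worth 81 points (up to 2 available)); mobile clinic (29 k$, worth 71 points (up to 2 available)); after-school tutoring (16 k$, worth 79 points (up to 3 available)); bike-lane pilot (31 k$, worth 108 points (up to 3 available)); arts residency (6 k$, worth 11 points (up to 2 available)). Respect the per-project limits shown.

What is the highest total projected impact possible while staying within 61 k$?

296

Greedy by ratio would take street-tree planting + 2×after-school tutoring: 59 k$ used, total 292.
Replace 2×after-school tutoring with 2×microloan fund: the trade gains 4 net, giving 296 at 61 k$.
Every other selection either busts 61 k$ or exceeds an availability limit or fails to beat 296.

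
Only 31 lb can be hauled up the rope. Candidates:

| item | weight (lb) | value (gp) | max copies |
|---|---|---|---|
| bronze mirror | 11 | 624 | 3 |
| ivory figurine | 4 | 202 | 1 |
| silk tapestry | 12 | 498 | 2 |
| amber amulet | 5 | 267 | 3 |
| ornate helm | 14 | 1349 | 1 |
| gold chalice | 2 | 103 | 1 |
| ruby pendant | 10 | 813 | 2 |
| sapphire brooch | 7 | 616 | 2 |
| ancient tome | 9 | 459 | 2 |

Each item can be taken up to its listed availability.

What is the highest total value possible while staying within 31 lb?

2778

Ranking by ratio (value/lb): ornate helm 96.36, sapphire brooch 88.00, ruby pendant 81.30.
The ratio heuristic lands on ornate helm + gold chalice + 2×sapphire brooch (2684) but leaves 1 lb idle.
The 9 lb tied up in gold chalice and sapphire brooch is better spent on ruby pendant — total rises to 2778 (31 lb).
Every other selection either busts 31 lb or exceeds an availability limit or fails to beat 2778.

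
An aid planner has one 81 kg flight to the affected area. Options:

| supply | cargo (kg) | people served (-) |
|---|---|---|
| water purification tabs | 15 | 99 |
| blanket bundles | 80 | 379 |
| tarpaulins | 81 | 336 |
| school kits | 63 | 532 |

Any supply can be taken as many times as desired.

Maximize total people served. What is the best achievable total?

631

Water purification tabs + school kits uses 78 of the 81 kg and totals 631.
The spare 3 kg is too small for any remaining supply, and no exchange beats 631.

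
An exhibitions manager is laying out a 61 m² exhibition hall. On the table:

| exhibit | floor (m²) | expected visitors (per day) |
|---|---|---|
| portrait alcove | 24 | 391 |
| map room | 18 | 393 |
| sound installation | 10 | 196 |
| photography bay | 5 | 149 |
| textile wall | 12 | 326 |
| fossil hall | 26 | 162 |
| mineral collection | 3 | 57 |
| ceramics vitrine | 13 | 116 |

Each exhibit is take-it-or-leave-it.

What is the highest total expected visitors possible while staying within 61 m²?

1259

Greedy by ratio would take map room + sound installation + photography bay + textile wall + mineral collection + ceramics vitrine: 61 m² used, total 1237.
Replace sound installation and mineral collection and ceramics vitrine with portrait alcove: the trade gains 22 net, giving 1259 at 59 m².
Next best is map room + sound installation + photography bay + textile wall + mineral collection + ceramics vitrine at 1237 (61 m²) — short by 22.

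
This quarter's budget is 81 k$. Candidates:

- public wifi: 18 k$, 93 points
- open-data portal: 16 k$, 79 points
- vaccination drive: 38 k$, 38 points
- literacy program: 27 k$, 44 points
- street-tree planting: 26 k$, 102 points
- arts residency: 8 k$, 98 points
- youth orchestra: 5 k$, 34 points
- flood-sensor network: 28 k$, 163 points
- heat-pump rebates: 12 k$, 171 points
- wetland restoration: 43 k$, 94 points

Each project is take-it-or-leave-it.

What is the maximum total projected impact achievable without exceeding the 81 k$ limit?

Density check — heat-pump rebates 14.25, arts residency 12.25, youth orchestra 6.80 are the best per k$.
The ratio heuristic lands on public wifi + arts residency + youth orchestra + flood-sensor network + heat-pump rebates (559) but leaves 10 k$ idle.
The 18 k$ tied up in public wifi is better spent on street-tree planting — total rises to 568 (79 k$).
Runner-up public wifi + arts residency + youth orchestra + flood-sensor network + heat-pump rebates tops out at 559.

568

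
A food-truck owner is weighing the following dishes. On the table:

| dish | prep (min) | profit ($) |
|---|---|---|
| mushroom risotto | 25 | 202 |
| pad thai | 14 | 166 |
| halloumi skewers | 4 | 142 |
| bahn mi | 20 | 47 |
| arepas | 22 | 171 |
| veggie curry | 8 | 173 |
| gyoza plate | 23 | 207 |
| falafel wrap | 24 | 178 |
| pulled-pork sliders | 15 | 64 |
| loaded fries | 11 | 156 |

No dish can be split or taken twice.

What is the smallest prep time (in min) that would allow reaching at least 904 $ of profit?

75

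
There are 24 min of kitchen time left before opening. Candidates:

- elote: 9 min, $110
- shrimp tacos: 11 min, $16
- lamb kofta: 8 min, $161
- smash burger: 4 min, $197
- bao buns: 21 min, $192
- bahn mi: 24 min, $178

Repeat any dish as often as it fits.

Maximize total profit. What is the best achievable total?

Taking 6×smash burger: 24 min used, 1182 in profit.
That's the maximum — no swap from here does better than 1182.

1182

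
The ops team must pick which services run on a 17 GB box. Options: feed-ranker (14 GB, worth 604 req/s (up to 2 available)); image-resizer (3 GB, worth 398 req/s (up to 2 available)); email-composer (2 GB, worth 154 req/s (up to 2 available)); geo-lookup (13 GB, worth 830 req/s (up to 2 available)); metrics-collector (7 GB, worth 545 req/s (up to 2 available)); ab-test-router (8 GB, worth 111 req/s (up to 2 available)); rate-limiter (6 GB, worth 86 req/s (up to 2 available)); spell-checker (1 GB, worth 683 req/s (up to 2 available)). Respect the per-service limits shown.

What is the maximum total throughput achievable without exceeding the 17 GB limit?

2861

2×image-resizer + email-composer + metrics-collector + 2×spell-checker uses 17 of the 17 GB and totals 2861.
Nothing else within 17 GB beats 2861.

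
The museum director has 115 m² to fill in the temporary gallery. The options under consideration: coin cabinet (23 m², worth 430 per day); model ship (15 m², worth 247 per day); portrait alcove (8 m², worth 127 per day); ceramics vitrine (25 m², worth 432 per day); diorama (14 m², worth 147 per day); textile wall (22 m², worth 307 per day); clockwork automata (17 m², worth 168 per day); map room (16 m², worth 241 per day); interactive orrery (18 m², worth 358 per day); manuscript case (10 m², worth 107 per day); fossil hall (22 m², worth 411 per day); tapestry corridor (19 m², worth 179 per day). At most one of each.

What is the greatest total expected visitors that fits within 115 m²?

The ratio ordering already packs tightly: coin cabinet + model ship + portrait alcove + ceramics vitrine + interactive orrery + fossil hall, 111 m², 2005.
Next best is coin cabinet + portrait alcove + ceramics vitrine + map room + interactive orrery + fossil hall at 1999 (112 m²) — short by 6.

2005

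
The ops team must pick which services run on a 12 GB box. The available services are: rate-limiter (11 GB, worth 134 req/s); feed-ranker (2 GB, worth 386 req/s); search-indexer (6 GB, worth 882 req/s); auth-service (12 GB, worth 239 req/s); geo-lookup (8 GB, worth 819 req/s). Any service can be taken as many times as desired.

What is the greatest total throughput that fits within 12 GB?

Ranking by ratio (throughput/GB): feed-ranker 193.00, search-indexer 147.00, geo-lookup 102.38, auth-service 19.92.
6×feed-ranker uses 12 of the 12 GB and totals 2316.
Every other selection either busts 12 GB or fails to beat 2316.

2316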